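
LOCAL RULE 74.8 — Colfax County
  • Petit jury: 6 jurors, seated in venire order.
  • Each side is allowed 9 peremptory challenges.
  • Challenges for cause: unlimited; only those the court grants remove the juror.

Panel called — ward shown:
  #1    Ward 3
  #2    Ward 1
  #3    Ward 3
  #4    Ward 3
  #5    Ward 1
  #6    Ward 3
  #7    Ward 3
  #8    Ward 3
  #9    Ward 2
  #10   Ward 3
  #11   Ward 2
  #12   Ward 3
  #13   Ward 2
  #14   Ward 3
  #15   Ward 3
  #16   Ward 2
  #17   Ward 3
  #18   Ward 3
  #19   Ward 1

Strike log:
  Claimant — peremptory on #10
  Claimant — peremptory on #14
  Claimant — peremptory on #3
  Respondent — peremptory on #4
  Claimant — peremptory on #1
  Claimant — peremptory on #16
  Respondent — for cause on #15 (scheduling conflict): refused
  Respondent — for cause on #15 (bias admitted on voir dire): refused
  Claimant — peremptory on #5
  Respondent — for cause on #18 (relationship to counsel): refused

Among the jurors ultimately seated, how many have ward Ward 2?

Removed: #1, #3, #4, #5, #10, #14, #16.
Seated jurors 1–6: #2, #6, #7, #8, #9, #11.
Of those, in Ward 2: #9, #11 → 2.

2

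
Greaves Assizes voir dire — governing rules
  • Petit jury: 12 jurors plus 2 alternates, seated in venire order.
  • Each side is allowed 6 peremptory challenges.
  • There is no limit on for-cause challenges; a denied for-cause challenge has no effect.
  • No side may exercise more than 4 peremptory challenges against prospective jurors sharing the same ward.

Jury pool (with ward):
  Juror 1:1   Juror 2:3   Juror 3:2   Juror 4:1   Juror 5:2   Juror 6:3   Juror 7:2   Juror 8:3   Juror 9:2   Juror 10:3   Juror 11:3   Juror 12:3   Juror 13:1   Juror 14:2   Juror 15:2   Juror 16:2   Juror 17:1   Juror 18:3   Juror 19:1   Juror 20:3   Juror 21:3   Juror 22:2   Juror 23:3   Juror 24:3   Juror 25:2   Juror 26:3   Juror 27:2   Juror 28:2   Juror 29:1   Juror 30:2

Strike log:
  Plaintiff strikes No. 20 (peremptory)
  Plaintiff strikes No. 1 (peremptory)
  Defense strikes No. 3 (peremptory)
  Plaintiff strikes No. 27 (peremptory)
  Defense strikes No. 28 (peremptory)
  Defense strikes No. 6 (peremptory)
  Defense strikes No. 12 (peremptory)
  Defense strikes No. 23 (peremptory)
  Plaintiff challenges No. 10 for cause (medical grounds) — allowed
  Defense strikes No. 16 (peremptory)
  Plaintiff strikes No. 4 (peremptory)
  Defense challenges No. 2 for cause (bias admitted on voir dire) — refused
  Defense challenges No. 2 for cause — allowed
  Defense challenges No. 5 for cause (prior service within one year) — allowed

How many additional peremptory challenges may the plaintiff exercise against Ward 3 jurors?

2

Plaintiff peremptories so far: #20, #1, #27, #4 — 4 of 6 used, 2 left overall.
Against Ward 3: #20 — 1 used; per-ward cap 4 leaves 3.
Binding limit: min(2, 3) = 2.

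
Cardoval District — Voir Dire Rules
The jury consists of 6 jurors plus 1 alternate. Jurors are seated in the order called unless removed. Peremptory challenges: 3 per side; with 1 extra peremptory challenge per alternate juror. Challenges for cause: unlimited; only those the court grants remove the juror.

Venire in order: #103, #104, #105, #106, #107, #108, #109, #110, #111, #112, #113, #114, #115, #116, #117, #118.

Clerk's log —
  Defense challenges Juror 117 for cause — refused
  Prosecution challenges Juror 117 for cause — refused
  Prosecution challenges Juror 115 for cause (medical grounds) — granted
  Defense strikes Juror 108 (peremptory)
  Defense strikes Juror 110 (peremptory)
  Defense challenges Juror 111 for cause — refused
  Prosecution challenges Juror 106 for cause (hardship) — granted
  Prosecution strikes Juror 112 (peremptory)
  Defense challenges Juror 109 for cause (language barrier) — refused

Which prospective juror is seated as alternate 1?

Removed: #106, #108, #110, #112, #115. (#109, #111, #117 stay — for-cause denied.)
Seating in order: seats 1–6 → #103, #104, #105, #107, #109, #111; alternates → #113.
So alternate 1 is #113.

113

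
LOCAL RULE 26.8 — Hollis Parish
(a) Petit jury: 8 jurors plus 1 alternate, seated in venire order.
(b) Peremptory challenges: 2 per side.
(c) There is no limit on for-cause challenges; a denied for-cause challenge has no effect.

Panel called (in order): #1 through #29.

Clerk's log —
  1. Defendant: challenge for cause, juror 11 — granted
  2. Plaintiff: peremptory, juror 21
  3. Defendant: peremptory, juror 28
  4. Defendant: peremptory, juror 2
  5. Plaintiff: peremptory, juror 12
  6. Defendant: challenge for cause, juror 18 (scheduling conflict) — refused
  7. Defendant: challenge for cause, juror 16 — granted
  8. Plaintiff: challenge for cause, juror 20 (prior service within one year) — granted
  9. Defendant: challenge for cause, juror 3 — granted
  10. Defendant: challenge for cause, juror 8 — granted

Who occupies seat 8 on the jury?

13

Removed: #2, #3, #8, #11, #12, #16, #20, #21, #28. (#18 stays — for-cause denied.)
Seating in order: seats 1–8 → #1, #4, #5, #6, #7, #9, #10, #13; alternates → #14.
So seat 8 is #13.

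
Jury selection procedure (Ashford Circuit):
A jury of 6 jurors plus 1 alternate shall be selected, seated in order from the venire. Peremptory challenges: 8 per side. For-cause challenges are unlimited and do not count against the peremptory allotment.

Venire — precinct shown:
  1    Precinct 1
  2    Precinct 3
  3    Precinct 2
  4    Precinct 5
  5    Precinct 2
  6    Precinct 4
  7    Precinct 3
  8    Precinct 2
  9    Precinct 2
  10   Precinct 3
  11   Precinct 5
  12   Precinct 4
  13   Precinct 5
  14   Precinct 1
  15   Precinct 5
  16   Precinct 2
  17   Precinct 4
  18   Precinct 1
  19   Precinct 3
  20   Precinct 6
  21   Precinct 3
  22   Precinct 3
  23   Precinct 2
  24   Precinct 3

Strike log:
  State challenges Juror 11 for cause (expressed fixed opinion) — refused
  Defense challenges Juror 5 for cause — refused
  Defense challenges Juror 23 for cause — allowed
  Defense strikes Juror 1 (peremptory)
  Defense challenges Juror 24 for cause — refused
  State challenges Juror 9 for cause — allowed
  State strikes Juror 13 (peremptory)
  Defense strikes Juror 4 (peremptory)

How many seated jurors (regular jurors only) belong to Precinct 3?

Removed: #1, #4, #9, #13, #23.
Seated jurors 1–6: #2, #3, #5, #6, #7, #8 (alternates #10 not counted).
Of those, in Precinct 3: #2, #7 → 2.

2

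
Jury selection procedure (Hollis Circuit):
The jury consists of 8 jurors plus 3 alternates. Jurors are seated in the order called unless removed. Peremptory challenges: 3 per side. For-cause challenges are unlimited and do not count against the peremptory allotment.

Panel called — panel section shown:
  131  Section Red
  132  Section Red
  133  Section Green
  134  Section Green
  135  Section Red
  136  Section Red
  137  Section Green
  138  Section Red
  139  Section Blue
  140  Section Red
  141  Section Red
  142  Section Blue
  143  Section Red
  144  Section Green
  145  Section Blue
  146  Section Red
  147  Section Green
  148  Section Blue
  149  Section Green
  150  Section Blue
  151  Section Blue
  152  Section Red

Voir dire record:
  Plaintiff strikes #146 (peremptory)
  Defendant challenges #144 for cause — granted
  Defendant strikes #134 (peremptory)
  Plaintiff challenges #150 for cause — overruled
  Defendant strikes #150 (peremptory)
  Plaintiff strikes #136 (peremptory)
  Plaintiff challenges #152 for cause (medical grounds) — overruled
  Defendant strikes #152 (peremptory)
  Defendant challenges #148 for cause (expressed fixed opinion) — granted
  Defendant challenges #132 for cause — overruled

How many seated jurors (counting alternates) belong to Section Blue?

Removed: #134, #136, #144, #146, #148, #150, #152.
Seated (11 incl. alternates): #131, #132, #133, #135, #137, #138, #139, #140, #141, #142, #143.
Of those, in Section Blue: #139, #142 → 2.

2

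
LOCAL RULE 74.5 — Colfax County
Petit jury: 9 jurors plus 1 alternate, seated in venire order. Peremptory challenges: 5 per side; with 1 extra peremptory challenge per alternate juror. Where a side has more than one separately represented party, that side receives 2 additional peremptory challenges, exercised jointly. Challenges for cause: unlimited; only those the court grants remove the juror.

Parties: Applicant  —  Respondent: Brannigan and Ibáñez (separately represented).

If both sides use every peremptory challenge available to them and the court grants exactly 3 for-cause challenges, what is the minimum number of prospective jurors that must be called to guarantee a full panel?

Seats to fill: 9 + 1 alternates = 10.
Peremptories — Applicant: 5 + 1×1 = 6; Respondent: 5 + 1×1 + 2 = 8; total 14.
For-cause removals: 3.
Minimum venire: 10 + 14 + 3 = 27.

27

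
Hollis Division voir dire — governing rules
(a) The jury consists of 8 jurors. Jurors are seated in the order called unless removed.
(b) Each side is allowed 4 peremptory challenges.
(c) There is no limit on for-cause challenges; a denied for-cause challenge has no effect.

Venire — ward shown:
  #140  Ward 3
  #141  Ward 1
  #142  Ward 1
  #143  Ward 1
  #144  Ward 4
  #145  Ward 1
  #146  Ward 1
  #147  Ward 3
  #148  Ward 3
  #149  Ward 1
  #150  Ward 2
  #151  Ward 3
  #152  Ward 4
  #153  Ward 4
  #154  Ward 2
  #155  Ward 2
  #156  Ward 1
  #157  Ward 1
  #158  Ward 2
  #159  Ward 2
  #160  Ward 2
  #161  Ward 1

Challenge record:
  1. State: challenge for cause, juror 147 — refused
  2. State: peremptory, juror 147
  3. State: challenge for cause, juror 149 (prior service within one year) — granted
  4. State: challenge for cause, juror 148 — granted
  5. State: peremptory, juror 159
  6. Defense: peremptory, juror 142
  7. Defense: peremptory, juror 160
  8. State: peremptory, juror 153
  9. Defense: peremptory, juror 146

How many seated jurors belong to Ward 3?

2

Removed: #142, #146, #147, #148, #149, #153, #159, #160.
Seated jurors 1–8: #140, #141, #143, #144, #145, #150, #151, #152.
Of those, in Ward 3: #140, #151 → 2.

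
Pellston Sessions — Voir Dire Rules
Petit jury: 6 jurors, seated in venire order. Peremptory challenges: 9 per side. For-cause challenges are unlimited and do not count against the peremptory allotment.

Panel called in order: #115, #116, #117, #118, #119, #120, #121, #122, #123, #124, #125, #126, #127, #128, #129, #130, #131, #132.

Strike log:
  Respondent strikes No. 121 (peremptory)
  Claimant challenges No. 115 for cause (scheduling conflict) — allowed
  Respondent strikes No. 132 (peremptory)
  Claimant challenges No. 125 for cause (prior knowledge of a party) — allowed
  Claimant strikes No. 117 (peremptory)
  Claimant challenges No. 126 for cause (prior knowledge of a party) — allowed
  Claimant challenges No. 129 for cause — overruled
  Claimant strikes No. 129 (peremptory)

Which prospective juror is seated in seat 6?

123

Removed: #115, #117, #121, #125, #126, #129, #132.
Seating in order: seats 1–6 → #116, #118, #119, #120, #122, #123.
So seat 6 is #123.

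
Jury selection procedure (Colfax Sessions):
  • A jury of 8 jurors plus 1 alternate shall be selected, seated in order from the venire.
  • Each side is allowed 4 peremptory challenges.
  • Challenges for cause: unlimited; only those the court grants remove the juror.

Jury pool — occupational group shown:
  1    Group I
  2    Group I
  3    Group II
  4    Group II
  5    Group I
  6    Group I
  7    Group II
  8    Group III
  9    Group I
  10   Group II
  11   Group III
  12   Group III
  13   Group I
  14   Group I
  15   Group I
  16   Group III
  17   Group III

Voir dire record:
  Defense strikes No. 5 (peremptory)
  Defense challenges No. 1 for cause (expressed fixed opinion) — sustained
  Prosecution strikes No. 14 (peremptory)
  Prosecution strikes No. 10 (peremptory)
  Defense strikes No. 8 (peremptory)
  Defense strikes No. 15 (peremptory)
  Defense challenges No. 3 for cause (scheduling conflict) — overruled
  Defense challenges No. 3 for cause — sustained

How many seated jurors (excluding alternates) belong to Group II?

2

Removed: #1, #3, #5, #8, #10, #14, #15.
Seated jurors 1–8: #2, #4, #6, #7, #9, #11, #12, #13 (alternates #16 not counted).
Of those, in Group II: #4, #7 → 2.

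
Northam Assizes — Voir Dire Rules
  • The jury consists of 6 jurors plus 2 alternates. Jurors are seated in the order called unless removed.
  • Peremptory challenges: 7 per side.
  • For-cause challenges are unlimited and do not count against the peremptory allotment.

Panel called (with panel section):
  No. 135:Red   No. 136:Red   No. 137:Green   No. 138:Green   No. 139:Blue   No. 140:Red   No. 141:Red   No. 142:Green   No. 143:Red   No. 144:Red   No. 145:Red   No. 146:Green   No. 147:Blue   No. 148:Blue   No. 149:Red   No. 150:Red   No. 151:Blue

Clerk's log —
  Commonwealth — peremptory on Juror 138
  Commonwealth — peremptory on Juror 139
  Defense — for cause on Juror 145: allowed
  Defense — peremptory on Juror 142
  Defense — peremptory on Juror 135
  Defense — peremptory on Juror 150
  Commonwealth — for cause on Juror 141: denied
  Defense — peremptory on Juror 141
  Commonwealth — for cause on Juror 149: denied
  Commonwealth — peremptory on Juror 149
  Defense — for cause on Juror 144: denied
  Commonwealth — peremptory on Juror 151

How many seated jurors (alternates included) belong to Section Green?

Removed: #135, #138, #139, #141, #142, #145, #149, #150, #151.
Seated (8 incl. alternates): #136, #137, #140, #143, #144, #146, #147, #148.
Of those, in Section Green: #137, #146 → 2.

2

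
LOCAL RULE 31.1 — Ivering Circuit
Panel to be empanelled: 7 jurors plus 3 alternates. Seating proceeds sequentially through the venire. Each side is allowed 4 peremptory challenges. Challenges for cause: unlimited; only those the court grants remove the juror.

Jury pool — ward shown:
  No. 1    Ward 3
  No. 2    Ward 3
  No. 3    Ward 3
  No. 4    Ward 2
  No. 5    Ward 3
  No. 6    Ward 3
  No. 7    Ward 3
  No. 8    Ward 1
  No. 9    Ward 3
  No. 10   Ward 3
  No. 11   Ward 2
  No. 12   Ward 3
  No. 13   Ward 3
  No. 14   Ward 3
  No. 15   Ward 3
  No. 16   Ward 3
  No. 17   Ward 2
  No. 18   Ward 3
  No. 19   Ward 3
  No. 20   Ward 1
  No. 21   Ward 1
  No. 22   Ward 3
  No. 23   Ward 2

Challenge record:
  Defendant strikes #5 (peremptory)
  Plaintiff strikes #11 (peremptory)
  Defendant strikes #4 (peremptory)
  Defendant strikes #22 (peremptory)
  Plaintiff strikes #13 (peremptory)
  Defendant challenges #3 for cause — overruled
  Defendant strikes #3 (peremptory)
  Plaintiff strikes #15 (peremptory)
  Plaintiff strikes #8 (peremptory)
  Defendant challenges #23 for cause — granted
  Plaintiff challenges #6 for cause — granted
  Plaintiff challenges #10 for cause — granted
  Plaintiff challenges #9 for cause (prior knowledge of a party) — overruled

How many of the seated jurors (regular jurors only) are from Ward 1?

0

Removed: #3, #4, #5, #6, #8, #10, #11, #13, #15, #22, #23.
Seated jurors 1–7: #1, #2, #7, #9, #12, #14, #16 (alternates #17, #18, #19 not counted).
None of those are in Ward 1 → 0.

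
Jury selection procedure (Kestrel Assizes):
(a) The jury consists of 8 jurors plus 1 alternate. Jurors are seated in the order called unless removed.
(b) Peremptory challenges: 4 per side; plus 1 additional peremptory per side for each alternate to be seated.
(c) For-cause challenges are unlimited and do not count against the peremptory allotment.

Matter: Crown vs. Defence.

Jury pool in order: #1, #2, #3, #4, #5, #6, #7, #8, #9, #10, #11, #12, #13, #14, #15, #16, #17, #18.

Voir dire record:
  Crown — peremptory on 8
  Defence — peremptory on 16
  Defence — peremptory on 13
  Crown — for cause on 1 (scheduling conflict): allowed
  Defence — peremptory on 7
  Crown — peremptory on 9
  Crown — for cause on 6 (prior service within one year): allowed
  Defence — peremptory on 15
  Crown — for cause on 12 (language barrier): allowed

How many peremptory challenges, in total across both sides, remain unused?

4

Crown allotment: 4 base + 1 × 1 alternate = 5. Defence allotment: 4 base + 1 × 1 alternate = 5.
Crown peremptories used: #8, #9 — 2 (for-cause on #1, #6, #12 don't count).
Defence peremptories used: #16, #13, #7, #15 — 4.
Remaining: (5 − 2) + (5 − 4) = 4.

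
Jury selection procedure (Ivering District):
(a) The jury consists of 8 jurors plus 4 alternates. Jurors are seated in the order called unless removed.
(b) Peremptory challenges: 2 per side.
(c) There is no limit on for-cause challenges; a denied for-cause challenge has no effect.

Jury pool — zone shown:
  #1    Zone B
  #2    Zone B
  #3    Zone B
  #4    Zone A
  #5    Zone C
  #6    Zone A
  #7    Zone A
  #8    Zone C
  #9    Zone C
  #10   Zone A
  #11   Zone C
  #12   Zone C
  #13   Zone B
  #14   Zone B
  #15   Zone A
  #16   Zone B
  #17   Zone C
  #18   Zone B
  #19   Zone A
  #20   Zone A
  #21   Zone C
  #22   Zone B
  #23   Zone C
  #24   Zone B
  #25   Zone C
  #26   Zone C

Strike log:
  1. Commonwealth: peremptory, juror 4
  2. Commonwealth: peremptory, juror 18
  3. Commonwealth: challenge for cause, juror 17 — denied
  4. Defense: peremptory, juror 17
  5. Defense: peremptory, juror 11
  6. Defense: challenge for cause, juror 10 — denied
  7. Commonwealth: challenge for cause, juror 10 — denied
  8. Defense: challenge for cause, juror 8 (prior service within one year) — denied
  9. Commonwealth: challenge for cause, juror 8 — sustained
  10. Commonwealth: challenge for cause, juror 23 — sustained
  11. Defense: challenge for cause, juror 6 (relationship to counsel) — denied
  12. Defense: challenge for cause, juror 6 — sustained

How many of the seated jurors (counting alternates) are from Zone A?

Removed: #4, #6, #8, #11, #17, #18, #23.
Seated (12 incl. alternates): #1, #2, #3, #5, #7, #9, #10, #12, #13, #14, #15, #16.
Of those, in Zone A: #7, #10, #15 → 3.

3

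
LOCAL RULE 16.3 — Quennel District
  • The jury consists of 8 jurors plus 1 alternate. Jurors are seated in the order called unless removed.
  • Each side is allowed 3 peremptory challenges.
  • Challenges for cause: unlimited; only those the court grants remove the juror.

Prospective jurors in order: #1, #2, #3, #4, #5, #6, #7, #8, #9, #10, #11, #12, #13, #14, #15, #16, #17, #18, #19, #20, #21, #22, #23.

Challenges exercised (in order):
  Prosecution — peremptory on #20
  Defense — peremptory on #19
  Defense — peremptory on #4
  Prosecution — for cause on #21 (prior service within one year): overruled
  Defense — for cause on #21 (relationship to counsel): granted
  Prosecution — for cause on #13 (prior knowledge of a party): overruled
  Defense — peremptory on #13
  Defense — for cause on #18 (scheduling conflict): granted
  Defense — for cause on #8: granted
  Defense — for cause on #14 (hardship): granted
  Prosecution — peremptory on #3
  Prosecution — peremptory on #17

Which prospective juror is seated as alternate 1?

12

Removed: #3, #4, #8, #13, #14, #17, #18, #19, #20, #21.
Seating in order: seats 1–8 → #1, #2, #5, #6, #7, #9, #10, #11; alternates → #12.
So alternate 1 is #12.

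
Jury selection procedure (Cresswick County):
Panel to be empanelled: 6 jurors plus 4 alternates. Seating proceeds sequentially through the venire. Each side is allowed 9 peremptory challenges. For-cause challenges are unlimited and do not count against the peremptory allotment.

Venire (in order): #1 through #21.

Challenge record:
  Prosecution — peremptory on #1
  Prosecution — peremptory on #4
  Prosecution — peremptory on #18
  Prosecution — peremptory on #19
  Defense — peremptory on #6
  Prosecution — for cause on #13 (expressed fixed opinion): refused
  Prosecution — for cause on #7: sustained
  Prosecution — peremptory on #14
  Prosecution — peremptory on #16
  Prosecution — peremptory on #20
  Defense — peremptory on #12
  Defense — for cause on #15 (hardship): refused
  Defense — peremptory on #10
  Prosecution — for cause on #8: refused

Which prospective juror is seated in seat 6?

11

Removed: #1, #4, #6, #7, #10, #12, #14, #16, #18, #19, #20. (#8, #13, #15 stay — for-cause denied.)
Seating in order: seats 1–6 → #2, #3, #5, #8, #9, #11; alternates → #13, #15, #17, #21.
So seat 6 is #11.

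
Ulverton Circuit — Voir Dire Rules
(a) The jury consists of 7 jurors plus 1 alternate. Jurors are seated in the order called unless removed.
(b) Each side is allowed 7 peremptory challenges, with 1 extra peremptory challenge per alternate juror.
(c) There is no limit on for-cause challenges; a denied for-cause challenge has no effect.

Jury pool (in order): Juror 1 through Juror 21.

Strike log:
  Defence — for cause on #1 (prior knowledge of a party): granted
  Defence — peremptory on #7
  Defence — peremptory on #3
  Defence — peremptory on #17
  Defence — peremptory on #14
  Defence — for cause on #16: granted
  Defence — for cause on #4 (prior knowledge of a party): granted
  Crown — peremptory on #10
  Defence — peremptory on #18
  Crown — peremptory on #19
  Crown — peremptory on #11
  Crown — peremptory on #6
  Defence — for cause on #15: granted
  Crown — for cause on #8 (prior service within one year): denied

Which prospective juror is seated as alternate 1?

21

Removed: #1, #3, #4, #6, #7, #10, #11, #14, #15, #16, #17, #18, #19. (#8 stays — for-cause denied.)
Seating in order: seats 1–7 → #2, #5, #8, #9, #12, #13, #20; alternates → #21.
So alternate 1 is #21.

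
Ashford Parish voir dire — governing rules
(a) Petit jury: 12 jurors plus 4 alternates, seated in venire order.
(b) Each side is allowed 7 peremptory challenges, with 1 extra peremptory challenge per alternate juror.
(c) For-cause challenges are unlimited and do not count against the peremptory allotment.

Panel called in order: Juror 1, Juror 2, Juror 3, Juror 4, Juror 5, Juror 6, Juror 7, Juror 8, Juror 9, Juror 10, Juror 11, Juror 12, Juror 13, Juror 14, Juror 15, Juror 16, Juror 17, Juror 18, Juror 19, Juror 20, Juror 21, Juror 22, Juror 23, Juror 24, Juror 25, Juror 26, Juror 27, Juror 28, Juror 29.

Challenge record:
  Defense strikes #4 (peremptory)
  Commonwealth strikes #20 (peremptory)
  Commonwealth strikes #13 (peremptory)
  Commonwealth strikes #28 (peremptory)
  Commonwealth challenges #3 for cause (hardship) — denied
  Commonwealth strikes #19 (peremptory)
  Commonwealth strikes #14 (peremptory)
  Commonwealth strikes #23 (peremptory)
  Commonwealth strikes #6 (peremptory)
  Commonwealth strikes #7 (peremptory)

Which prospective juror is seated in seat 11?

16

Removed: #4, #6, #7, #13, #14, #19, #20, #23, #28. (#3 stays — for-cause denied.)
Seating in order: seats 1–12 → #1, #2, #3, #5, #8, #9, #10, #11, #12, #15, #16, #17; alternates → #18, #21, #22, #24.
So seat 11 is #16.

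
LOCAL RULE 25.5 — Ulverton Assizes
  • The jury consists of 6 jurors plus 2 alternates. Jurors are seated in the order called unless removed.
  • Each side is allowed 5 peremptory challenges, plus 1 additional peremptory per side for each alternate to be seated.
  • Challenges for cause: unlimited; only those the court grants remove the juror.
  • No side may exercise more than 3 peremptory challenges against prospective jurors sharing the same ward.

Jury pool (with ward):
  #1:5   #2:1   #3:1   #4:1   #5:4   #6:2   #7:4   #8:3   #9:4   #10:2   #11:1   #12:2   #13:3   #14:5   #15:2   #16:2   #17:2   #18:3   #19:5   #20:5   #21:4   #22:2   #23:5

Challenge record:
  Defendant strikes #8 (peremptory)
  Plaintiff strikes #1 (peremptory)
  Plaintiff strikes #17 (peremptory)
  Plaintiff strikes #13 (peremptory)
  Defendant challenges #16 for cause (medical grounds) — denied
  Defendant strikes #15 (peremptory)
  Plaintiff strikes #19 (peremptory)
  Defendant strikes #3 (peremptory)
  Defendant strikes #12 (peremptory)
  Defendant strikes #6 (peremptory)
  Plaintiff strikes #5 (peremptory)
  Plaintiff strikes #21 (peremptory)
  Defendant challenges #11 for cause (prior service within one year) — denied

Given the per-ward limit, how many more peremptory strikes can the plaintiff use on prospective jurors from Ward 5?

Plaintiff peremptories so far: #1, #17, #13, #19, #5, #21 — 6 of 7 used, 1 left overall.
Against Ward 5: #1, #19 — 2 used; per-ward cap 3 leaves 1.
Binding limit: min(1, 1) = 1.

1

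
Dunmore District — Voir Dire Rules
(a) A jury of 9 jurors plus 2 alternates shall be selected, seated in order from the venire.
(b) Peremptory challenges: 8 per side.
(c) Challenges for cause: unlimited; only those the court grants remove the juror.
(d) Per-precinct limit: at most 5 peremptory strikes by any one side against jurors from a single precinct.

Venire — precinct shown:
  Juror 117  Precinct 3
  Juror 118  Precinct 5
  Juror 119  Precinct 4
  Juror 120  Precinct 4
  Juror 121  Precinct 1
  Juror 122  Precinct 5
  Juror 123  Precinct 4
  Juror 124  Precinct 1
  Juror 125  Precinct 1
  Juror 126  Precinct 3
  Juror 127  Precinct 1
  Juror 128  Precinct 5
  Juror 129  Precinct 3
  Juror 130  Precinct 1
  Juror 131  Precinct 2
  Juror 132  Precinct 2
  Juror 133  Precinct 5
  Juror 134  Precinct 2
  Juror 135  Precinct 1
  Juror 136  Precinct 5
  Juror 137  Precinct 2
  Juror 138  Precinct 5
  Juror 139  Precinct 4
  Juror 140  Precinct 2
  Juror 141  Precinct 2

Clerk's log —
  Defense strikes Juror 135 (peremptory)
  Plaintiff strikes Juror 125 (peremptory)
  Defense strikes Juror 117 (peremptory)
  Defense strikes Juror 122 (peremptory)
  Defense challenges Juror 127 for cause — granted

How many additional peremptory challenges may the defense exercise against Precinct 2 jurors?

Defense peremptories so far: #135, #117, #122 — 3 of 8 used, 5 left overall.
Against Precinct 2: none yet — per-precinct cap 5 leaves 5.
Binding limit: min(5, 5) = 5.

5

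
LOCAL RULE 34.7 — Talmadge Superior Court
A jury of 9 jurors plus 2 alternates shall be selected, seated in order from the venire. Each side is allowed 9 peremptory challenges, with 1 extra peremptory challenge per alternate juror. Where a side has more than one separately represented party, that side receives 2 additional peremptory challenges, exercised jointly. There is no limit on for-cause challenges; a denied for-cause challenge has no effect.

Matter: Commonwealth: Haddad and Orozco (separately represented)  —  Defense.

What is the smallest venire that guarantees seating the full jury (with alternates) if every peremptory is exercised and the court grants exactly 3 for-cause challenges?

Seats to fill: 9 + 2 alternates = 11.
Peremptories — Commonwealth: 9 + 1×2 + 2 = 13; Defense: 9 + 1×2 = 11; total 24.
For-cause removals: 3.
Minimum venire: 11 + 24 + 3 = 38.

38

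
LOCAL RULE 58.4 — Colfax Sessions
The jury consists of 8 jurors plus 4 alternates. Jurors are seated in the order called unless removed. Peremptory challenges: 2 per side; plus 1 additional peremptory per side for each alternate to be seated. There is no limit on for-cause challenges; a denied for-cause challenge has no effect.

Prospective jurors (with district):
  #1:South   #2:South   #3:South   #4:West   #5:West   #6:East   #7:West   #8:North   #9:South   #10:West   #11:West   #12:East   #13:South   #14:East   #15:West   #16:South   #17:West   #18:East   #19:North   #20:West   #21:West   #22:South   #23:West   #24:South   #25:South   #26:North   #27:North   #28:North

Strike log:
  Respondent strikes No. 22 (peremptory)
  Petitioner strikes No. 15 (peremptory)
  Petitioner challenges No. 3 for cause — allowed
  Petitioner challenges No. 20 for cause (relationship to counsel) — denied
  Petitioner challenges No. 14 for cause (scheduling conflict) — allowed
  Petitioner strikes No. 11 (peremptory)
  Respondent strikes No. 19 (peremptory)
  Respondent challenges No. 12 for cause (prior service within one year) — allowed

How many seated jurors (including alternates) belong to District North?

Removed: #3, #11, #12, #14, #15, #19, #22.
Seated (12 incl. alternates): #1, #2, #4, #5, #6, #7, #8, #9, #10, #13, #16, #17.
Of those, in District North: #8 → 1.

1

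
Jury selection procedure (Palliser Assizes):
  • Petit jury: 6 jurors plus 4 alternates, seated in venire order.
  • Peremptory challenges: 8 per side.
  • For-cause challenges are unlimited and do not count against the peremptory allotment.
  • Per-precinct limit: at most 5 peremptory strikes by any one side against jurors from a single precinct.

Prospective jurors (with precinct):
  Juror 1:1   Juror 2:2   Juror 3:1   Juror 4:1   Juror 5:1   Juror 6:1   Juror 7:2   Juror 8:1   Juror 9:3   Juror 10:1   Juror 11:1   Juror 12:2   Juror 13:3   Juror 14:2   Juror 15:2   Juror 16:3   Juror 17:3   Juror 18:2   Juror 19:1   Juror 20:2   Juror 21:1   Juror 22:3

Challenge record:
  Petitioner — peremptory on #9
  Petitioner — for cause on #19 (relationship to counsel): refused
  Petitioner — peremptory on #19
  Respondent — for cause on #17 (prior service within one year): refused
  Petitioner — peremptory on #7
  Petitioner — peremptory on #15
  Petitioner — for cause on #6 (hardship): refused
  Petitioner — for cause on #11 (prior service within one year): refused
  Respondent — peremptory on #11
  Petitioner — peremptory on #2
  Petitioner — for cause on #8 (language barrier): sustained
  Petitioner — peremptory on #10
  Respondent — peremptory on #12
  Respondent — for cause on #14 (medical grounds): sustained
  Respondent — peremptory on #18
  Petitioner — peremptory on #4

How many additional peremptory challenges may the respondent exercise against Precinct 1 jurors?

4

Respondent peremptories so far: #11, #12, #18 — 3 of 8 used, 5 left overall.
Against Precinct 1: #11 — 1 used; per-precinct cap 5 leaves 4.
Binding limit: min(5, 4) = 4.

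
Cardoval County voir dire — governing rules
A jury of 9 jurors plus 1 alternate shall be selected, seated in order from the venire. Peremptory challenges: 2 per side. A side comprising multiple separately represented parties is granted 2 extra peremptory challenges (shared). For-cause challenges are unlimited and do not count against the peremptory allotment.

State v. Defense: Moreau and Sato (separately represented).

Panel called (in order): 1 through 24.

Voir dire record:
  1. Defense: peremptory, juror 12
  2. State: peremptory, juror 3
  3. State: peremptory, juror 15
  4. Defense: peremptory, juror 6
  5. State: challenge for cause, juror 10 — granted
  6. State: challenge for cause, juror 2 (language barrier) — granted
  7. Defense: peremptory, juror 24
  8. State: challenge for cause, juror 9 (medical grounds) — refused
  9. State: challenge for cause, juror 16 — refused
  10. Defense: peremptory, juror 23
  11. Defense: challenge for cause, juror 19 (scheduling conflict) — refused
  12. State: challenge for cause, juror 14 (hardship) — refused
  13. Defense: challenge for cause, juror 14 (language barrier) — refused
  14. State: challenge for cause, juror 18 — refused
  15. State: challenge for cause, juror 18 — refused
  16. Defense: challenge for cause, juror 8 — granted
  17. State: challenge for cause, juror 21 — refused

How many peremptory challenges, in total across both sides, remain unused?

0

State allotment: 2. Defense allotment: 2 base + 2 multi-party = 4.
State peremptories used: #3, #15 — 2 (for-cause on #10, #2, #9, #16, #14, #18, #18, #21 don't count).
Defense peremptories used: #12, #6, #24, #23 — 4 (for-cause on #19, #14, #8 don't count).
Remaining: (2 − 2) + (4 − 4) = 0.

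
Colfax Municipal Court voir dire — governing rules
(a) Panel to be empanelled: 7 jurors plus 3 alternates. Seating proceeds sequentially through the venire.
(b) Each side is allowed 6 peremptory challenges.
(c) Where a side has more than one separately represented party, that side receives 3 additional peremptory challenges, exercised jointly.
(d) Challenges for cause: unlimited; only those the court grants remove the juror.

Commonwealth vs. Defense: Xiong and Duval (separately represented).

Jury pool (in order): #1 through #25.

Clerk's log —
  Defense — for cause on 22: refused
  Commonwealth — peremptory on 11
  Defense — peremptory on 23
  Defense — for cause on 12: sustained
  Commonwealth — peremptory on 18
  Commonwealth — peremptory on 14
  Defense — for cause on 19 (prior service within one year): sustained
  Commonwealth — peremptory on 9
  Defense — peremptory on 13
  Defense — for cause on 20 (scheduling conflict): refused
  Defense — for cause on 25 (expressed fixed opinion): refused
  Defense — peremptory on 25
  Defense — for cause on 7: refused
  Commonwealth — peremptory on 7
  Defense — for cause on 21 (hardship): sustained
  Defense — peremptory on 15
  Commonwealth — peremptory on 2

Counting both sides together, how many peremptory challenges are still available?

Commonwealth allotment: 6. Defense allotment: 6 base + 3 multi-party = 9.
Commonwealth peremptories used: #11, #18, #14, #9, #7, #2 — 6.
Defense peremptories used: #23, #13, #25, #15 — 4 (for-cause on #22, #12, #19, #20, #25, #7, #21 don't count).
Remaining: (6 − 6) + (9 − 4) = 5.

5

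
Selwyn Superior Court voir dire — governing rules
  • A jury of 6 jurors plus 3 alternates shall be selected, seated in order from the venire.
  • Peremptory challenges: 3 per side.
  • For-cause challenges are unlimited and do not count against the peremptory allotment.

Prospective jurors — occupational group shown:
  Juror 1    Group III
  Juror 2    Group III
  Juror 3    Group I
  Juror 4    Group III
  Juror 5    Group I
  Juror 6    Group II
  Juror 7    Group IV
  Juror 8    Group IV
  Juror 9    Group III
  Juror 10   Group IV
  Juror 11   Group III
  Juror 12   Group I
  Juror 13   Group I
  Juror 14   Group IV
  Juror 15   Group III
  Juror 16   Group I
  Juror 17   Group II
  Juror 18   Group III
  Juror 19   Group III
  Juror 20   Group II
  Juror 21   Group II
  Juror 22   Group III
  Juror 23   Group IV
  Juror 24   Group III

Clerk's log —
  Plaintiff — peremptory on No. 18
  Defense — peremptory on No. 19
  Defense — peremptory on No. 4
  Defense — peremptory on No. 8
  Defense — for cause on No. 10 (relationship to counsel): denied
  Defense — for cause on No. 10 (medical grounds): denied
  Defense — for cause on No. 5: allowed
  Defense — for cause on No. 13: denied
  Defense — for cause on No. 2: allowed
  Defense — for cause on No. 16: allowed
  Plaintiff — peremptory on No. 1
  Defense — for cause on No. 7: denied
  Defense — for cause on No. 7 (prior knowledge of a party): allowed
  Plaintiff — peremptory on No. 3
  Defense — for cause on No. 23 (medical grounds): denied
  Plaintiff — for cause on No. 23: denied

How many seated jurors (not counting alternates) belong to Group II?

1

Removed: #1, #2, #3, #4, #5, #7, #8, #16, #18, #19.
Seated jurors 1–6: #6, #9, #10, #11, #12, #13 (alternates #14, #15, #17 not counted).
Of those, in Group II: #6 → 1.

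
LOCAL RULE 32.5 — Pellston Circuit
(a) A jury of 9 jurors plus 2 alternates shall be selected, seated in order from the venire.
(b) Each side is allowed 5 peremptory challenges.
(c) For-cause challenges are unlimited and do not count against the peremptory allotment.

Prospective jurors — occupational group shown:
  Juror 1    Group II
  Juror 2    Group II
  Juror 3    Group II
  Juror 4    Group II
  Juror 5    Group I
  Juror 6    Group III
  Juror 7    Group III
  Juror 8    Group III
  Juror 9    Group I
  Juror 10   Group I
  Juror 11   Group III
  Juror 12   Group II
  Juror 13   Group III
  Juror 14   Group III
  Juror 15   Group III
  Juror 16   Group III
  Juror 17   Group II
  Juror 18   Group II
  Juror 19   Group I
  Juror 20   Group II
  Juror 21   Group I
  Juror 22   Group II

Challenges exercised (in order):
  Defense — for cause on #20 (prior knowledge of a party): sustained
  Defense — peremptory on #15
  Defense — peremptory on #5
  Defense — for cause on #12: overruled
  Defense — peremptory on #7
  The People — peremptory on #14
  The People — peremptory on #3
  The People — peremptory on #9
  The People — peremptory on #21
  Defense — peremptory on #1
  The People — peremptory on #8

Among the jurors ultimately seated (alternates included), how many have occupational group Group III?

4

Removed: #1, #3, #5, #7, #8, #9, #14, #15, #20, #21.
Seated (11 incl. alternates): #2, #4, #6, #10, #11, #12, #13, #16, #17, #18, #19.
Of those, in Group III: #6, #11, #13, #16 → 4.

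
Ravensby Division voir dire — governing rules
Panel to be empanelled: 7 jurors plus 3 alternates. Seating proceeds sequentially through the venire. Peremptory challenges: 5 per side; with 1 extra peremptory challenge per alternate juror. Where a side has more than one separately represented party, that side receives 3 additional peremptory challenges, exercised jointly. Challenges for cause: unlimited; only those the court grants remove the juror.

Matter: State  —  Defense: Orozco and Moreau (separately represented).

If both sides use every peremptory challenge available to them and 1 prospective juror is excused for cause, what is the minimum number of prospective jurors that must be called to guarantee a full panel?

Seats to fill: 7 + 3 alternates = 10.
Peremptories — State: 5 + 1×3 = 8; Defense: 5 + 1×3 + 3 = 11; total 19.
For-cause removals: 1.
Minimum venire: 10 + 19 + 1 = 30.

30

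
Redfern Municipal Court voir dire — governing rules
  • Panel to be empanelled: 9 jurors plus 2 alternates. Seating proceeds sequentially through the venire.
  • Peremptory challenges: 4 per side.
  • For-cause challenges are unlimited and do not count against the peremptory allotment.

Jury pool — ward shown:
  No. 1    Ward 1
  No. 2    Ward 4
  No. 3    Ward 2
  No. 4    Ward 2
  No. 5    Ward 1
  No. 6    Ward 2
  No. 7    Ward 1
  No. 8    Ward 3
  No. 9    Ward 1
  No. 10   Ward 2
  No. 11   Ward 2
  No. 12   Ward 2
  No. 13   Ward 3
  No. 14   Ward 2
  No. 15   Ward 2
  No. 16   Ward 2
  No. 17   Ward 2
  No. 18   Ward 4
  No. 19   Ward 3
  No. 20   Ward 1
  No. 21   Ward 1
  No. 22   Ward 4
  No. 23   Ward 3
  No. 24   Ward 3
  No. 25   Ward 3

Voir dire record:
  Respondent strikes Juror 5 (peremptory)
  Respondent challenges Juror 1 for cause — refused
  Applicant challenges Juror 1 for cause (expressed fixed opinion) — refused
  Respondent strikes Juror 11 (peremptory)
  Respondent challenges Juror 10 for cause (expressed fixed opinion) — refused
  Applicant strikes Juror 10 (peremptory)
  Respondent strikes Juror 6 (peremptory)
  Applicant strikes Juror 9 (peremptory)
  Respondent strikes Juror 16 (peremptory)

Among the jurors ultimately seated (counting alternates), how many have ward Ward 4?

1

Removed: #5, #6, #9, #10, #11, #16.
Seated (11 incl. alternates): #1, #2, #3, #4, #7, #8, #12, #13, #14, #15, #17.
Of those, in Ward 4: #2 → 1.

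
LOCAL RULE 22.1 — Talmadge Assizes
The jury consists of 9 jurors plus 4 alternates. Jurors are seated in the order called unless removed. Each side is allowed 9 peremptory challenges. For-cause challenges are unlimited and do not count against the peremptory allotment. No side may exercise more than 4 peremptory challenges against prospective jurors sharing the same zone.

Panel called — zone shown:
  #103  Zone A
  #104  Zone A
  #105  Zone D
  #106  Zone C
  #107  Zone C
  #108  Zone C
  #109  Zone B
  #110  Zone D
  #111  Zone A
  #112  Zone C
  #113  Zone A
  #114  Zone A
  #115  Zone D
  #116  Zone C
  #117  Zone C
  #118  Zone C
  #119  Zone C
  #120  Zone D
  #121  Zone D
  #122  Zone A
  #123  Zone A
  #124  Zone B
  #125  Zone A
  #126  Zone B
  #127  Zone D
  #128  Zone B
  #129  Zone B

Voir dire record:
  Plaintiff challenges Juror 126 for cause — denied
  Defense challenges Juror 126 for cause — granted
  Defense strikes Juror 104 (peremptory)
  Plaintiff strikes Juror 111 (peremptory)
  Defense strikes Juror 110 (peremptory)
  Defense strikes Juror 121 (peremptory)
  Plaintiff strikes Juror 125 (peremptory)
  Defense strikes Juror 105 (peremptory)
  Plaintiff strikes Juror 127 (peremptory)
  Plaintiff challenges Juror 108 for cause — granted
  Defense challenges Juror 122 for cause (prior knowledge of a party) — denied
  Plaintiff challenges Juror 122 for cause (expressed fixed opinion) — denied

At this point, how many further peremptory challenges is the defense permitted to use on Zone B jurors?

Defense peremptories so far: #104, #110, #121, #105 — 4 of 9 used, 5 left overall.
Against Zone B: none yet — per-zone cap 4 leaves 4.
Binding limit: min(5, 4) = 4.

4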